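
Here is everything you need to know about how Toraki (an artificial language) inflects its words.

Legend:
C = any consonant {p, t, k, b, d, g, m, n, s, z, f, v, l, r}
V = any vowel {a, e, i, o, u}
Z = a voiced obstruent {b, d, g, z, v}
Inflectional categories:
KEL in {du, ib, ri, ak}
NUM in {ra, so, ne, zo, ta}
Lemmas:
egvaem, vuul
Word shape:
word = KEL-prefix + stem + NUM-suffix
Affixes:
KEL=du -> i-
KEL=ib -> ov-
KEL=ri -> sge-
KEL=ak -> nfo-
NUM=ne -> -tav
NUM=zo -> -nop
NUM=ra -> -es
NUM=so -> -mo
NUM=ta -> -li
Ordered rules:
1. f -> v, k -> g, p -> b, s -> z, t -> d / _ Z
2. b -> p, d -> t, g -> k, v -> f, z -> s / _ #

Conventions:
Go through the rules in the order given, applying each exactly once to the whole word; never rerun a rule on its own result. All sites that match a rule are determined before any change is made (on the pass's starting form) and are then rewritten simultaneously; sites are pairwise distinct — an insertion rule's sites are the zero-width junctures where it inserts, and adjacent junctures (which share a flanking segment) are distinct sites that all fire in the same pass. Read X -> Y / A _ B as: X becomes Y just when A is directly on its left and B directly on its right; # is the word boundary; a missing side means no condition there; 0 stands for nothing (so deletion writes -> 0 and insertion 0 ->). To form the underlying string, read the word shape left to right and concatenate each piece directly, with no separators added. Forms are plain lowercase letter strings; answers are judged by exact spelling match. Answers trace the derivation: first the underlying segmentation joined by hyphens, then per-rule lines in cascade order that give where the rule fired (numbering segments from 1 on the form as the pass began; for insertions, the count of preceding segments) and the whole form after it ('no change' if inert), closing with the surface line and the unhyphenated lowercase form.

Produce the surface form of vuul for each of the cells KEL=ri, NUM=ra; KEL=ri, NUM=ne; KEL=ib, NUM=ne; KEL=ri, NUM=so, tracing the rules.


cell KEL=ri, NUM=ra:
underlying: sge-vuul-es
1. f -> v, k -> g, p -> b, s -> z, t -> d / _ Z: fires at position(s) 1: zgevuules
2. b -> p, d -> t, g -> k, v -> f, z -> s / _ #: no change
surface: zgevuules

cell KEL=ri, NUM=ne:
underlying: sge-vuul-tav
1. f -> v, k -> g, p -> b, s -> z, t -> d / _ Z: fires at position(s) 1: zgevuultav
2. b -> p, d -> t, g -> k, v -> f, z -> s / _ #: fires at position(s) 10: zgevuultaf
surface: zgevuultaf

cell KEL=ib, NUM=ne:
underlying: ov-vuul-tav
1. f -> v, k -> g, p -> b, s -> z, t -> d / _ Z: no change
2. b -> p, d -> t, g -> k, v -> f, z -> s / _ #: fires at position(s) 9: ovvuultaf
surface: ovvuultaf

cell KEL=ri, NUM=so:
underlying: sge-vuul-mo
1. f -> v, k -> g, p -> b, s -> z, t -> d / _ Z: fires at position(s) 1: zgevuulmo
2. b -> p, d -> t, g -> k, v -> f, z -> s / _ #: no change
surface: zgevuulmo


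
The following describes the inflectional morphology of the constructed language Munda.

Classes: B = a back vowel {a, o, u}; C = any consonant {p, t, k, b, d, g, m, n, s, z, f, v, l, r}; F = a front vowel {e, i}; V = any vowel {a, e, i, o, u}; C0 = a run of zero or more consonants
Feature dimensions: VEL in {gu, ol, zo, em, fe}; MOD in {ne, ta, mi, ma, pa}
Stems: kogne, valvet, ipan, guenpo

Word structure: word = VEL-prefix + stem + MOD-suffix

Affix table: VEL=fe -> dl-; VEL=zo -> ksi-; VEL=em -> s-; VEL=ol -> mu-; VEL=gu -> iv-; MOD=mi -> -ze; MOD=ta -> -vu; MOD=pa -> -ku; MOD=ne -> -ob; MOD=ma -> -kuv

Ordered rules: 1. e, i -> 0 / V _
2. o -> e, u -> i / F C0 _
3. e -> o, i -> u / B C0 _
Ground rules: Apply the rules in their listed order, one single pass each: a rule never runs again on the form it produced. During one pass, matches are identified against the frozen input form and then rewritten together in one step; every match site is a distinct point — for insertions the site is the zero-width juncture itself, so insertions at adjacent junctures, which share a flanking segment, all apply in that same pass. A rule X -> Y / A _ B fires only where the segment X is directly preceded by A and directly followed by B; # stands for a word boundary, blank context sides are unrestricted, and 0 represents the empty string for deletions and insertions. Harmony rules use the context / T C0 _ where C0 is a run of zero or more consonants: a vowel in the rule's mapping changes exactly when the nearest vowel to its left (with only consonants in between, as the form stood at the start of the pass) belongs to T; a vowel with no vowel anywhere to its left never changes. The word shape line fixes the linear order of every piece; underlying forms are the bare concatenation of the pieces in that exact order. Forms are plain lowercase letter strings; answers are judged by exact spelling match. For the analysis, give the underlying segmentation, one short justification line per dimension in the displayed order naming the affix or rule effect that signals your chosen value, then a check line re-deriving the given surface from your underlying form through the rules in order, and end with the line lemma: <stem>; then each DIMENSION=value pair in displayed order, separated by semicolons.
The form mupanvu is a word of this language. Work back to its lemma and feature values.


underlying: mu-ipan-vu
VEL=ol - signalled by the affix mu-
MOD=ta - signalled by the affix -vu
check: muipanvu -> mupanvu -> mupanvu -> mupanvu
lemma: ipan; VEL=ol; MOD=ta


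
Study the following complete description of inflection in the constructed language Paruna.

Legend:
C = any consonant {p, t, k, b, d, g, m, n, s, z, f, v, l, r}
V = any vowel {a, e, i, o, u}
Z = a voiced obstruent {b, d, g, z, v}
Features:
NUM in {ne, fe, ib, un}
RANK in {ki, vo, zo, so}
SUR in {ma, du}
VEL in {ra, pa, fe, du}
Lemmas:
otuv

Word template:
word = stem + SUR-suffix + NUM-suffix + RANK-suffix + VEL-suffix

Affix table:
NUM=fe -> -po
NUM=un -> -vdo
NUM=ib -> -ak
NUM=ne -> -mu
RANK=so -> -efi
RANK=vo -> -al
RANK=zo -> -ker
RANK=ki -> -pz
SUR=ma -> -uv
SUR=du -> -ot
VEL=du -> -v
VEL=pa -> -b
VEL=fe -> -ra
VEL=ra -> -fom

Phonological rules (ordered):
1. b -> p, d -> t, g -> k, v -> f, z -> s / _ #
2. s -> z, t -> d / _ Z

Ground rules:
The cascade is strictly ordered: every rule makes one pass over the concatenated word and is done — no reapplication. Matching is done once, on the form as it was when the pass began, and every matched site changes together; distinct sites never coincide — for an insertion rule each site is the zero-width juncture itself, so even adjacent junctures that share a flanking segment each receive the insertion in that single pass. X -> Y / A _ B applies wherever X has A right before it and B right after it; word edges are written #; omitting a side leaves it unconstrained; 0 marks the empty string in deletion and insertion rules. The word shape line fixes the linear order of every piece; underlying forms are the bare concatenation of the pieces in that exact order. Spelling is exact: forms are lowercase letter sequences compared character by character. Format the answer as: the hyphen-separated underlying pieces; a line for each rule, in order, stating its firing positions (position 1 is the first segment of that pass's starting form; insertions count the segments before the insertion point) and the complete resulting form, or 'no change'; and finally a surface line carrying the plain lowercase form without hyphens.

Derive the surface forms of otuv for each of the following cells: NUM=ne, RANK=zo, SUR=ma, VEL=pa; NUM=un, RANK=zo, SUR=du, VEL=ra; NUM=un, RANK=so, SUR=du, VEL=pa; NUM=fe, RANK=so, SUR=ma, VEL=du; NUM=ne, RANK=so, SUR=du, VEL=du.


cell NUM=ne, RANK=zo, SUR=ma, VEL=pa:
underlying: otuv-uv-mu-ker-b
1. b -> p, d -> t, g -> k, v -> f, z -> s / _ #: fires at position(s) 12: otuvuvmukerp
2. s -> z, t -> d / _ Z: no change
surface: otuvuvmukerp

cell NUM=un, RANK=zo, SUR=du, VEL=ra:
underlying: otuv-ot-vdo-ker-fom
1. b -> p, d -> t, g -> k, v -> f, z -> s / _ #: no change
2. s -> z, t -> d / _ Z: fires at position(s) 6: otuvodvdokerfom
surface: otuvodvdokerfom

cell NUM=un, RANK=so, SUR=du, VEL=pa:
underlying: otuv-ot-vdo-efi-b
1. b -> p, d -> t, g -> k, v -> f, z -> s / _ #: fires at position(s) 13: otuvotvdoefip
2. s -> z, t -> d / _ Z: fires at position(s) 6: otuvodvdoefip
surface: otuvodvdoefip

cell NUM=fe, RANK=so, SUR=ma, VEL=du:
underlying: otuv-uv-po-efi-v
1. b -> p, d -> t, g -> k, v -> f, z -> s / _ #: fires at position(s) 12: otuvuvpoefif
2. s -> z, t -> d / _ Z: no change
surface: otuvuvpoefif

cell NUM=ne, RANK=so, SUR=du, VEL=du:
underlying: otuv-ot-mu-efi-v
1. b -> p, d -> t, g -> k, v -> f, z -> s / _ #: fires at position(s) 12: otuvotmuefif
2. s -> z, t -> d / _ Z: no change
surface: otuvotmuefif


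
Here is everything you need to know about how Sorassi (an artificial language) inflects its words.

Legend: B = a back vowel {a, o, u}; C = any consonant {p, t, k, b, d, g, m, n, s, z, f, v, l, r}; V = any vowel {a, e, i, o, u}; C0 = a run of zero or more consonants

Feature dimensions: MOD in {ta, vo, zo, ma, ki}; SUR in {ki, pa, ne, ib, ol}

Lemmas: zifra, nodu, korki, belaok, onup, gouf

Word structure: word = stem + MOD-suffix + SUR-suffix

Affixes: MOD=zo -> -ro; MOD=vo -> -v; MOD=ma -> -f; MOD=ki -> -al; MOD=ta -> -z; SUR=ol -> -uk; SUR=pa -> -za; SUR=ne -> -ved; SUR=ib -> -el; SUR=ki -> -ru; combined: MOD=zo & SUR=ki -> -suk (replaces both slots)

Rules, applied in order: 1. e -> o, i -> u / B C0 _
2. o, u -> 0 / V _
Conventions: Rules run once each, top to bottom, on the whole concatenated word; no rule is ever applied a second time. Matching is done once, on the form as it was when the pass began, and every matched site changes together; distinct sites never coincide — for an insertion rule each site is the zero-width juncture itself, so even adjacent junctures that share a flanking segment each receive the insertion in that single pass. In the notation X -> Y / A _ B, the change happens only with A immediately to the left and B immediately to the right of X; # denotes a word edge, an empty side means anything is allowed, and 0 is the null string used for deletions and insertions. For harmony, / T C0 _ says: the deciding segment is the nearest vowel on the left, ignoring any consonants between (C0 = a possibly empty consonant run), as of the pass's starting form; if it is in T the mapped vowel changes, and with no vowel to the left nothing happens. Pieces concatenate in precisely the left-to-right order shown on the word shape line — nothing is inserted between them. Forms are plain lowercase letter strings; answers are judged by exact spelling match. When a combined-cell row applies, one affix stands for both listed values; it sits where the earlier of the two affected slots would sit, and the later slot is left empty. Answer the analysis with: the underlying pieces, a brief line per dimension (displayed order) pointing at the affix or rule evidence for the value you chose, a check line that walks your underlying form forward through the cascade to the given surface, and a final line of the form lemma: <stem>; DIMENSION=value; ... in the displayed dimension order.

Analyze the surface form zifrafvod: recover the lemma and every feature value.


underlying: zifra-f-ved
MOD=ma - signalled by the affix -f
SUR=ne - signalled by the affix -ved
check: zifrafved -> zifrafvod -> zifrafvod
lemma: zifra; MOD=ma; SUR=ne


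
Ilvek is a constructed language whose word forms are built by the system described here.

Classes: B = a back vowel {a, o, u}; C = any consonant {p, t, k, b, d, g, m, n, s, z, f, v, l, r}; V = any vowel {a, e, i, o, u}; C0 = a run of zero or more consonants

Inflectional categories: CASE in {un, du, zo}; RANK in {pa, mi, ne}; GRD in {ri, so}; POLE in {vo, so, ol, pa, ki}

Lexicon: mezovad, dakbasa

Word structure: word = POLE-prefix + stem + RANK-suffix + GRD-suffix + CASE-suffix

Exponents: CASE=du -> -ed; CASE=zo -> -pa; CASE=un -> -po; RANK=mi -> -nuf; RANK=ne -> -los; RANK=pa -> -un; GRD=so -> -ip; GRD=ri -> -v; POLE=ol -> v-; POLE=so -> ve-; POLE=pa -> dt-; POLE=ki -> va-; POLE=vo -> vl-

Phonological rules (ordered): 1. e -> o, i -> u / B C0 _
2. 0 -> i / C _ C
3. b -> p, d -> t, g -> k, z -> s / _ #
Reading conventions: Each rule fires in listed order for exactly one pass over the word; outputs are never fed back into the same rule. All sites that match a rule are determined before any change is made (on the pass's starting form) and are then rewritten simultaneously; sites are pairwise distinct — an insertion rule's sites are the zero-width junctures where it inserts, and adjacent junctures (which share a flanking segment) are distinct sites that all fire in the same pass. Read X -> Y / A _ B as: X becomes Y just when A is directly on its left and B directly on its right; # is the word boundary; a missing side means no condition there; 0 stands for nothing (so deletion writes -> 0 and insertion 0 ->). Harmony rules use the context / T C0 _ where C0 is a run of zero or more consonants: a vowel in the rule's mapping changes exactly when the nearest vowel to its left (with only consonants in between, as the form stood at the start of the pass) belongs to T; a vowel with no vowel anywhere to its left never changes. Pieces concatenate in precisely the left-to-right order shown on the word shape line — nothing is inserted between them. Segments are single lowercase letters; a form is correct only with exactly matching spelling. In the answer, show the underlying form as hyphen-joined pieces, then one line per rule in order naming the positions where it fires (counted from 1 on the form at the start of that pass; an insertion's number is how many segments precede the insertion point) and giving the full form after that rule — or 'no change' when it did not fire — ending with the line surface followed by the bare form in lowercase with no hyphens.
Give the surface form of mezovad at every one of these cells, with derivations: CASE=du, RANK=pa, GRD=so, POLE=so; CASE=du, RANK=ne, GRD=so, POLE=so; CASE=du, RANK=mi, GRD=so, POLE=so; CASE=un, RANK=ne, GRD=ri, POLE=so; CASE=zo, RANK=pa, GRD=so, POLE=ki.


cell CASE=du, RANK=pa, GRD=so, POLE=so:
underlying: ve-mezovad-un-ip-ed
1. e -> o, i -> u / B C0 _: fires at position(s) 12: vemezovadunuped
2. 0 -> i / C _ C: no change
3. b -> p, d -> t, g -> k, z -> s / _ #: fires at position(s) 15: vemezovadunupet
surface: vemezovadunupet

cell CASE=du, RANK=ne, GRD=so, POLE=so:
underlying: ve-mezovad-los-ip-ed
1. e -> o, i -> u / B C0 _: fires at position(s) 13: vemezovadlosuped
2. 0 -> i / C _ C: inserts after position(s) 9: vemezovadilosuped
3. b -> p, d -> t, g -> k, z -> s / _ #: fires at position(s) 17: vemezovadilosupet
surface: vemezovadilosupet

cell CASE=du, RANK=mi, GRD=so, POLE=so:
underlying: ve-mezovad-nuf-ip-ed
1. e -> o, i -> u / B C0 _: fires at position(s) 13: vemezovadnufuped
2. 0 -> i / C _ C: inserts after position(s) 9: vemezovadinufuped
3. b -> p, d -> t, g -> k, z -> s / _ #: fires at position(s) 17: vemezovadinufupet
surface: vemezovadinufupet

cell CASE=un, RANK=ne, GRD=ri, POLE=so:
underlying: ve-mezovad-los-v-po
1. e -> o, i -> u / B C0 _: no change
2. 0 -> i / C _ C: inserts after position(s) 9, 12, 13: vemezovadilosivipo
3. b -> p, d -> t, g -> k, z -> s / _ #: no change
surface: vemezovadilosivipo

cell CASE=zo, RANK=pa, GRD=so, POLE=ki:
underlying: va-mezovad-un-ip-pa
1. e -> o, i -> u / B C0 _: fires at position(s) 4, 12: vamozovadunuppa
2. 0 -> i / C _ C: inserts after position(s) 13: vamozovadunupipa
3. b -> p, d -> t, g -> k, z -> s / _ #: no change
surface: vamozovadunupipa


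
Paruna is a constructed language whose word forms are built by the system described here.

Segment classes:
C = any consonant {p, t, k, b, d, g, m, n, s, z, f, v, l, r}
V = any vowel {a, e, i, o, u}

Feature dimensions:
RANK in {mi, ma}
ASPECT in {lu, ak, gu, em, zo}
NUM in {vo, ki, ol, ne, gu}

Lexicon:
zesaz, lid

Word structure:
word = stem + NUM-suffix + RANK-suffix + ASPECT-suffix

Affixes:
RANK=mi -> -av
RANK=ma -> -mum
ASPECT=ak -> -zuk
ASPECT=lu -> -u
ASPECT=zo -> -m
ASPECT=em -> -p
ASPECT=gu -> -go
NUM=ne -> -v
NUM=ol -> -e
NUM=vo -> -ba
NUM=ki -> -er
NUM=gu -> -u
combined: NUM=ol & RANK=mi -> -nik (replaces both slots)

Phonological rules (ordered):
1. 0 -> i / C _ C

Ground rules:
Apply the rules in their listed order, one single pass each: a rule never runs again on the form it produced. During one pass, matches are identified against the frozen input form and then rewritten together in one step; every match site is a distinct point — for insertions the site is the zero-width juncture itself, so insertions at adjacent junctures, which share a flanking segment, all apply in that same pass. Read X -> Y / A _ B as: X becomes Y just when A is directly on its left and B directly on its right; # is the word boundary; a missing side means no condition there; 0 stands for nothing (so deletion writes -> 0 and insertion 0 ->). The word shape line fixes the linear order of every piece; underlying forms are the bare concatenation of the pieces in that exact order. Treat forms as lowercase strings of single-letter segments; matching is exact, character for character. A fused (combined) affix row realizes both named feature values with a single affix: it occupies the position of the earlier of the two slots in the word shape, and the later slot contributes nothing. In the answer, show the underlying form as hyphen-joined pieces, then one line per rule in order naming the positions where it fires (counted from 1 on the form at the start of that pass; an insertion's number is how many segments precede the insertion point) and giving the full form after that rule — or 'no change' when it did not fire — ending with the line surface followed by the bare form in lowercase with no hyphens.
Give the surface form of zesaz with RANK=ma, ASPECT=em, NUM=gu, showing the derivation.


underlying: zesaz-u-mum-p
1. 0 -> i / C _ C: inserts after position(s) 9: zesazumumip
surface: zesazumumip


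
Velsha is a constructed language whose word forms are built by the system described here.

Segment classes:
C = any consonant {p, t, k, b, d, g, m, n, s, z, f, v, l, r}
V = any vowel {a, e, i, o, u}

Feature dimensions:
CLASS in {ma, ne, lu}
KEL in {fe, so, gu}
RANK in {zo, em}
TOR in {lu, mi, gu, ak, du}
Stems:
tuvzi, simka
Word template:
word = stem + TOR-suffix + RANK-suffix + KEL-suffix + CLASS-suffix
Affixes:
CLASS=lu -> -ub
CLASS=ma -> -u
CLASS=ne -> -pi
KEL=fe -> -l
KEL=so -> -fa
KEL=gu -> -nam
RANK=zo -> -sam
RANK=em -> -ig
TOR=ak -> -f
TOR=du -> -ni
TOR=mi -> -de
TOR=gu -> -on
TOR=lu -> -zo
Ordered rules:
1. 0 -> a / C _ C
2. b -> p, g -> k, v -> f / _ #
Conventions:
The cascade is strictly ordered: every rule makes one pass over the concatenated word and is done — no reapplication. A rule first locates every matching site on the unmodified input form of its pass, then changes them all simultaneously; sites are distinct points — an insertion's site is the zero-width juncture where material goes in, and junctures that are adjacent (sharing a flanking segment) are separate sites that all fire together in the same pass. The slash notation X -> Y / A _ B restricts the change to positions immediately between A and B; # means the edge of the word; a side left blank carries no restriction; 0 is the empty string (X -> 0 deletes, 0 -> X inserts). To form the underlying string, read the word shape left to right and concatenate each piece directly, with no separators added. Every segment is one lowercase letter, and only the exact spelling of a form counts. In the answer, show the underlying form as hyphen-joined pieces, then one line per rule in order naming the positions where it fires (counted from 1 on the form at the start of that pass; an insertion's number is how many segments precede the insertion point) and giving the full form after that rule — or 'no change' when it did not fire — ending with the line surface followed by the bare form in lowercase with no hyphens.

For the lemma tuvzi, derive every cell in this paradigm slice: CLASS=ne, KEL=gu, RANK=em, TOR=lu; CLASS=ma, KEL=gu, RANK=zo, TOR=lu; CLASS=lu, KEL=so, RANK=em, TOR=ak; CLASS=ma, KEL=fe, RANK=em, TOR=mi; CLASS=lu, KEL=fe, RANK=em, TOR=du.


cell CLASS=ne, KEL=gu, RANK=em, TOR=lu:
underlying: tuvzi-zo-ig-nam-pi
1. 0 -> a / C _ C: inserts after position(s) 3, 9, 12: tuvazizoiganamapi
2. b -> p, g -> k, v -> f / _ #: no change
surface: tuvazizoiganamapi

cell CLASS=ma, KEL=gu, RANK=zo, TOR=lu:
underlying: tuvzi-zo-sam-nam-u
1. 0 -> a / C _ C: inserts after position(s) 3, 10: tuvazizosamanamu
2. b -> p, g -> k, v -> f / _ #: no change
surface: tuvazizosamanamu

cell CLASS=lu, KEL=so, RANK=em, TOR=ak:
underlying: tuvzi-f-ig-fa-ub
1. 0 -> a / C _ C: inserts after position(s) 3, 8: tuvazifigafaub
2. b -> p, g -> k, v -> f / _ #: fires at position(s) 14: tuvazifigafaup
surface: tuvazifigafaup

cell CLASS=ma, KEL=fe, RANK=em, TOR=mi:
underlying: tuvzi-de-ig-l-u
1. 0 -> a / C _ C: inserts after position(s) 3, 9: tuvazideigalu
2. b -> p, g -> k, v -> f / _ #: no change
surface: tuvazideigalu

cell CLASS=lu, KEL=fe, RANK=em, TOR=du:
underlying: tuvzi-ni-ig-l-ub
1. 0 -> a / C _ C: inserts after position(s) 3, 9: tuvaziniigalub
2. b -> p, g -> k, v -> f / _ #: fires at position(s) 14: tuvaziniigalup
surface: tuvaziniigalup


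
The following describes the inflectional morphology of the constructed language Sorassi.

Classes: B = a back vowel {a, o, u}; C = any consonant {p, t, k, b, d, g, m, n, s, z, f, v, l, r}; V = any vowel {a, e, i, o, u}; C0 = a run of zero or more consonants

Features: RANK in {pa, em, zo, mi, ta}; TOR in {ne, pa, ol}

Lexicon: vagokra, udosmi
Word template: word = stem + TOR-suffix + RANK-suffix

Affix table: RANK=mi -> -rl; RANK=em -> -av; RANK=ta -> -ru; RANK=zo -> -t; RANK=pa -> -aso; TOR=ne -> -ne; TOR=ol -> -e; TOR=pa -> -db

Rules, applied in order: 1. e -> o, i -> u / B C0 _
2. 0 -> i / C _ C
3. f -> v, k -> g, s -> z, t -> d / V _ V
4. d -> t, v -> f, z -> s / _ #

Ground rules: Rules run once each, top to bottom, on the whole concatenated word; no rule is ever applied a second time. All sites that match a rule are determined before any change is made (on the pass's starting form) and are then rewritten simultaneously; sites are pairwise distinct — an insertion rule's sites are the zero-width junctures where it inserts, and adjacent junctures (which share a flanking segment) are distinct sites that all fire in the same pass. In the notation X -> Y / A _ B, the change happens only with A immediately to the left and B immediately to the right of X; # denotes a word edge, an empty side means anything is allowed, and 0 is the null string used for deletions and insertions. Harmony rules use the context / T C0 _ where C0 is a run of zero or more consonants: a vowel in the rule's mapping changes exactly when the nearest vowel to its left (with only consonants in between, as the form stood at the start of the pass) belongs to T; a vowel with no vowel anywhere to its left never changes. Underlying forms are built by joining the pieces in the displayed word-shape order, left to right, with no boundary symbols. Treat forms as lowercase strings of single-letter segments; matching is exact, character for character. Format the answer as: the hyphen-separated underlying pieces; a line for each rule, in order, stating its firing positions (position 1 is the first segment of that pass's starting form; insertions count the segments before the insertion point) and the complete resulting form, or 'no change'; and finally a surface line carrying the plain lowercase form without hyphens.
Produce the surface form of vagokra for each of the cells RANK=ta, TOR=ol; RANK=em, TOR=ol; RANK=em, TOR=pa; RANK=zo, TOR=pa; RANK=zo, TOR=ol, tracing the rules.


cell RANK=ta, TOR=ol:
underlying: vagokra-e-ru
1. e -> o, i -> u / B C0 _: fires at position(s) 8: vagokraoru
2. 0 -> i / C _ C: inserts after position(s) 5: vagokiraoru
3. f -> v, k -> g, s -> z, t -> d / V _ V: fires at position(s) 5: vagogiraoru
4. d -> t, v -> f, z -> s / _ #: no change
surface: vagogiraoru

cell RANK=em, TOR=ol:
underlying: vagokra-e-av
1. e -> o, i -> u / B C0 _: fires at position(s) 8: vagokraoav
2. 0 -> i / C _ C: inserts after position(s) 5: vagokiraoav
3. f -> v, k -> g, s -> z, t -> d / V _ V: fires at position(s) 5: vagogiraoav
4. d -> t, v -> f, z -> s / _ #: fires at position(s) 11: vagogiraoaf
surface: vagogiraoaf

cell RANK=em, TOR=pa:
underlying: vagokra-db-av
1. e -> o, i -> u / B C0 _: no change
2. 0 -> i / C _ C: inserts after position(s) 5, 8: vagokiradibav
3. f -> v, k -> g, s -> z, t -> d / V _ V: fires at position(s) 5: vagogiradibav
4. d -> t, v -> f, z -> s / _ #: fires at position(s) 13: vagogiradibaf
surface: vagogiradibaf

cell RANK=zo, TOR=pa:
underlying: vagokra-db-t
1. e -> o, i -> u / B C0 _: no change
2. 0 -> i / C _ C: inserts after position(s) 5, 8, 9: vagokiradibit
3. f -> v, k -> g, s -> z, t -> d / V _ V: fires at position(s) 5: vagogiradibit
4. d -> t, v -> f, z -> s / _ #: no change
surface: vagogiradibit

cell RANK=zo, TOR=ol:
underlying: vagokra-e-t
1. e -> o, i -> u / B C0 _: fires at position(s) 8: vagokraot
2. 0 -> i / C _ C: inserts after position(s) 5: vagokiraot
3. f -> v, k -> g, s -> z, t -> d / V _ V: fires at position(s) 5: vagogiraot
4. d -> t, v -> f, z -> s / _ #: no change
surface: vagogiraot


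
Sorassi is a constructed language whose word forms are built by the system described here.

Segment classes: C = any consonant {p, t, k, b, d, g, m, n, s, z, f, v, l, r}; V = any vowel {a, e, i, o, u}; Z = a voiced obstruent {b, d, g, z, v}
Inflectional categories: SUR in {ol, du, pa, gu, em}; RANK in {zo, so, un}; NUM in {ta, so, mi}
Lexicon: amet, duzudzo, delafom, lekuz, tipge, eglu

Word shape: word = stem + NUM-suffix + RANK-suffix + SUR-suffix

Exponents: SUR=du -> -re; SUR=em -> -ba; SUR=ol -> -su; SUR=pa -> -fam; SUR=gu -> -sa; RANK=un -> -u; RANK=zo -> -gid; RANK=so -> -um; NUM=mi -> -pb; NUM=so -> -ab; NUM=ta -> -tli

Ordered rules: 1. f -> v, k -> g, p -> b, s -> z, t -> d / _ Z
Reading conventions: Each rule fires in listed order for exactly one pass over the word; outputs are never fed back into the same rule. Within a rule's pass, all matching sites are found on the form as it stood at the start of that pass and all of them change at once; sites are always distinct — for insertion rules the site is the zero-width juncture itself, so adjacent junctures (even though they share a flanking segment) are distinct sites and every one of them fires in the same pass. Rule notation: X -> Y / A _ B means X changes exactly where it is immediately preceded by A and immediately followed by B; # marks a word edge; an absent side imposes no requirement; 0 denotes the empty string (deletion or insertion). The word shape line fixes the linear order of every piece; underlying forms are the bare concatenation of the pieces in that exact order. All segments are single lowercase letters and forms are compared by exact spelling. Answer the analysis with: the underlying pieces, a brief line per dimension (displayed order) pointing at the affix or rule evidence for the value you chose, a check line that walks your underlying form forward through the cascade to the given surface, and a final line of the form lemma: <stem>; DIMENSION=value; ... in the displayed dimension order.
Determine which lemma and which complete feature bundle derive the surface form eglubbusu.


underlying: eglu-pb-u-su
SUR=ol - signalled by the affix -su
RANK=un - signalled by the affix -u
NUM=mi - signalled by the affix -pb
check: eglupbusu -> eglubbusu
lemma: eglu; SUR=ol; RANK=un; NUM=mi


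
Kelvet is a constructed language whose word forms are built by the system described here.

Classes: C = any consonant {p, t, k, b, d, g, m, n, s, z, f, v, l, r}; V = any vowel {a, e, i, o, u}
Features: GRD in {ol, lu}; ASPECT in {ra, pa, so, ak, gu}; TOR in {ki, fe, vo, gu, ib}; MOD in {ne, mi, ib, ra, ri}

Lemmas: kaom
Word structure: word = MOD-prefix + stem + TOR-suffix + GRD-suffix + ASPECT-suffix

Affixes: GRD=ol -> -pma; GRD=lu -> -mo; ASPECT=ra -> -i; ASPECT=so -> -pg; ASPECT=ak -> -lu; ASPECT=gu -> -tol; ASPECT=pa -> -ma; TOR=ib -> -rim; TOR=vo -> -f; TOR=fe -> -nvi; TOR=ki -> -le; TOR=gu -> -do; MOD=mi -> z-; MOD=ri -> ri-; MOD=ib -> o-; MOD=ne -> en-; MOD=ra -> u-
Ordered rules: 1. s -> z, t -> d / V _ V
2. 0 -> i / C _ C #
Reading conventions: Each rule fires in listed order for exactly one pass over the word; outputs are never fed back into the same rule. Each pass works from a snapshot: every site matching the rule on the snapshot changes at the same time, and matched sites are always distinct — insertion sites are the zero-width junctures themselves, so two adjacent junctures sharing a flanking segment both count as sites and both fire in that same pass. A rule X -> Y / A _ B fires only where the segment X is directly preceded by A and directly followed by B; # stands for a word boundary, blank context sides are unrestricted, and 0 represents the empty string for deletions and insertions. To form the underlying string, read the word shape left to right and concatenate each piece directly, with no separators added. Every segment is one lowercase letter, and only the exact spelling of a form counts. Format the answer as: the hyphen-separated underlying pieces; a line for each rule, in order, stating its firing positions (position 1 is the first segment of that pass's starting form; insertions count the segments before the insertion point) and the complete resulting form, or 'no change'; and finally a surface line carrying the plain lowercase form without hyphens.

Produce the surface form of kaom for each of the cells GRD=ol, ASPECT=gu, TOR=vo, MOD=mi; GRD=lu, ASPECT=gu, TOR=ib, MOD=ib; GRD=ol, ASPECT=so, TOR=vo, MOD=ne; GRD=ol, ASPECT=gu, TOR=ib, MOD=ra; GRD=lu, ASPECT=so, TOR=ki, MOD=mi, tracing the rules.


cell GRD=ol, ASPECT=gu, TOR=vo, MOD=mi:
underlying: z-kaom-f-pma-tol
1. s -> z, t -> d / V _ V: fires at position(s) 10: zkaomfpmadol
2. 0 -> i / C _ C #: no change
surface: zkaomfpmadol

cell GRD=lu, ASPECT=gu, TOR=ib, MOD=ib:
underlying: o-kaom-rim-mo-tol
1. s -> z, t -> d / V _ V: fires at position(s) 11: okaomrimmodol
2. 0 -> i / C _ C #: no change
surface: okaomrimmodol

cell GRD=ol, ASPECT=so, TOR=vo, MOD=ne:
underlying: en-kaom-f-pma-pg
1. s -> z, t -> d / V _ V: no change
2. 0 -> i / C _ C #: inserts after position(s) 11: enkaomfpmapig
surface: enkaomfpmapig

cell GRD=ol, ASPECT=gu, TOR=ib, MOD=ra:
underlying: u-kaom-rim-pma-tol
1. s -> z, t -> d / V _ V: fires at position(s) 12: ukaomrimpmadol
2. 0 -> i / C _ C #: no change
surface: ukaomrimpmadol

cell GRD=lu, ASPECT=so, TOR=ki, MOD=mi:
underlying: z-kaom-le-mo-pg
1. s -> z, t -> d / V _ V: no change
2. 0 -> i / C _ C #: inserts after position(s) 10: zkaomlemopig
surface: zkaomlemopig


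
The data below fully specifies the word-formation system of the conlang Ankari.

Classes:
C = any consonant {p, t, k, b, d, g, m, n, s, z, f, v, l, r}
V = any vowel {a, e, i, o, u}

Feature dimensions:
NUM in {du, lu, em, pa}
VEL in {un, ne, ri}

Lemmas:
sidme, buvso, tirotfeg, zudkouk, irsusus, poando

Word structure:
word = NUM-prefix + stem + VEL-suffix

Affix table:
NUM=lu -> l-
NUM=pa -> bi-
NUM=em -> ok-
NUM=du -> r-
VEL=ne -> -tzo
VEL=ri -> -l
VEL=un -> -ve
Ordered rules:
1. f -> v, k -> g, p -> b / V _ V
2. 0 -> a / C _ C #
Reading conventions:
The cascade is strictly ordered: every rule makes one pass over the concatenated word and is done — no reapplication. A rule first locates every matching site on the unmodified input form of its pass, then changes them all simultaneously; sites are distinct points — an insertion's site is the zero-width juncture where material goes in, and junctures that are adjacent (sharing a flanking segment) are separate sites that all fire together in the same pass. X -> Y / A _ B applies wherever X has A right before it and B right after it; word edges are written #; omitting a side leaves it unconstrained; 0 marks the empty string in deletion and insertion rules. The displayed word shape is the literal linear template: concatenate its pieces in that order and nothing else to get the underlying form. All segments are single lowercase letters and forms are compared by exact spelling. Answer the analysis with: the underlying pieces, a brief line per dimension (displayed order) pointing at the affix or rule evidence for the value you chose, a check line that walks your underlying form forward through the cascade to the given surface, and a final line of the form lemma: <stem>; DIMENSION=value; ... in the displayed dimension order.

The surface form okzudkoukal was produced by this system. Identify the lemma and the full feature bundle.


underlying: ok-zudkouk-l
NUM=em - signalled by the affix ok-
VEL=ri - signalled by the affix -l
check: okzudkoukl -> okzudkoukl -> okzudkoukal
lemma: zudkouk; NUM=em; VEL=ri


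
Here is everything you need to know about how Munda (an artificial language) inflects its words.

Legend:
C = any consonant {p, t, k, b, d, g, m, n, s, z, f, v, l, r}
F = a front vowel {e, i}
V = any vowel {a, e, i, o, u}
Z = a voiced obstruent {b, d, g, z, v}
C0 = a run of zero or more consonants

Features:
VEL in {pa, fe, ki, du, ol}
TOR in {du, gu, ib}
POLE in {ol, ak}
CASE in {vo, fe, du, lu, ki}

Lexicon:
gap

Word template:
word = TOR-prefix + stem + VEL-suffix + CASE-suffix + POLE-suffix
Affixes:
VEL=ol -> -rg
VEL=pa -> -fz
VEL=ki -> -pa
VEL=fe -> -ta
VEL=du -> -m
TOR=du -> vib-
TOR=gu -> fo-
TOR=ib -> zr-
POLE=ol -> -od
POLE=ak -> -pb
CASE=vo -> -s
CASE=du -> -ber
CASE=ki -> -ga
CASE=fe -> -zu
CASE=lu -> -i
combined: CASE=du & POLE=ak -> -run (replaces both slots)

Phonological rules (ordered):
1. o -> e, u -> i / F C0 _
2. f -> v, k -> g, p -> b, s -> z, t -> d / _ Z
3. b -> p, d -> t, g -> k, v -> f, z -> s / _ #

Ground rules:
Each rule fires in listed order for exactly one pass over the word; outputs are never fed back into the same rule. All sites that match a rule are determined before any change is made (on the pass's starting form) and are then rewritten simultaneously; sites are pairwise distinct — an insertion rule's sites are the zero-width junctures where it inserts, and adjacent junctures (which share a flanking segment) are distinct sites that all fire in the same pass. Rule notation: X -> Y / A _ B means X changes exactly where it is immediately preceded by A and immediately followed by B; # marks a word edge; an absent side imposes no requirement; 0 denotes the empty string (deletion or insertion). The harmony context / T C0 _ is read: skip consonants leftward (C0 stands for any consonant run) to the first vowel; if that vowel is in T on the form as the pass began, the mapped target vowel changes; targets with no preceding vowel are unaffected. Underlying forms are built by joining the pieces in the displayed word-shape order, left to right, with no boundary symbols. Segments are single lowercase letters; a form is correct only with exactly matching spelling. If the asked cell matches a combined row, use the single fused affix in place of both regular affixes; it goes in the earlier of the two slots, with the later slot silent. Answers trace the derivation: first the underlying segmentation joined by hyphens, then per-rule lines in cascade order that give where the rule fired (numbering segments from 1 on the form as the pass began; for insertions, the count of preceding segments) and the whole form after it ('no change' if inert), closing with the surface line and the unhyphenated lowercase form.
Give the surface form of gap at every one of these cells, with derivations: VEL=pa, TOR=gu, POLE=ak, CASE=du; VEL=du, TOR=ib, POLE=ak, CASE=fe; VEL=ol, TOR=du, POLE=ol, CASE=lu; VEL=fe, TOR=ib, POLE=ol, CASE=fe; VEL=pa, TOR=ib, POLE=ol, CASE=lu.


cell VEL=pa, TOR=gu, POLE=ak, CASE=du:
underlying: fo-gap-fz-run
1. o -> e, u -> i / F C0 _: no change
2. f -> v, k -> g, p -> b, s -> z, t -> d / _ Z: fires at position(s) 6: fogapvzrun
3. b -> p, d -> t, g -> k, v -> f, z -> s / _ #: no change
surface: fogapvzrun

cell VEL=du, TOR=ib, POLE=ak, CASE=fe:
underlying: zr-gap-m-zu-pb
1. o -> e, u -> i / F C0 _: no change
2. f -> v, k -> g, p -> b, s -> z, t -> d / _ Z: fires at position(s) 9: zrgapmzubb
3. b -> p, d -> t, g -> k, v -> f, z -> s / _ #: fires at position(s) 10: zrgapmzubp
surface: zrgapmzubp

cell VEL=ol, TOR=du, POLE=ol, CASE=lu:
underlying: vib-gap-rg-i-od
1. o -> e, u -> i / F C0 _: fires at position(s) 10: vibgaprgied
2. f -> v, k -> g, p -> b, s -> z, t -> d / _ Z: no change
3. b -> p, d -> t, g -> k, v -> f, z -> s / _ #: fires at position(s) 11: vibgaprgiet
surface: vibgaprgiet

cell VEL=fe, TOR=ib, POLE=ol, CASE=fe:
underlying: zr-gap-ta-zu-od
1. o -> e, u -> i / F C0 _: no change
2. f -> v, k -> g, p -> b, s -> z, t -> d / _ Z: no change
3. b -> p, d -> t, g -> k, v -> f, z -> s / _ #: fires at position(s) 11: zrgaptazuot
surface: zrgaptazuot

cell VEL=pa, TOR=ib, POLE=ol, CASE=lu:
underlying: zr-gap-fz-i-od
1. o -> e, u -> i / F C0 _: fires at position(s) 9: zrgapfzied
2. f -> v, k -> g, p -> b, s -> z, t -> d / _ Z: fires at position(s) 6: zrgapvzied
3. b -> p, d -> t, g -> k, v -> f, z -> s / _ #: fires at position(s) 10: zrgapvziet
surface: zrgapvziet


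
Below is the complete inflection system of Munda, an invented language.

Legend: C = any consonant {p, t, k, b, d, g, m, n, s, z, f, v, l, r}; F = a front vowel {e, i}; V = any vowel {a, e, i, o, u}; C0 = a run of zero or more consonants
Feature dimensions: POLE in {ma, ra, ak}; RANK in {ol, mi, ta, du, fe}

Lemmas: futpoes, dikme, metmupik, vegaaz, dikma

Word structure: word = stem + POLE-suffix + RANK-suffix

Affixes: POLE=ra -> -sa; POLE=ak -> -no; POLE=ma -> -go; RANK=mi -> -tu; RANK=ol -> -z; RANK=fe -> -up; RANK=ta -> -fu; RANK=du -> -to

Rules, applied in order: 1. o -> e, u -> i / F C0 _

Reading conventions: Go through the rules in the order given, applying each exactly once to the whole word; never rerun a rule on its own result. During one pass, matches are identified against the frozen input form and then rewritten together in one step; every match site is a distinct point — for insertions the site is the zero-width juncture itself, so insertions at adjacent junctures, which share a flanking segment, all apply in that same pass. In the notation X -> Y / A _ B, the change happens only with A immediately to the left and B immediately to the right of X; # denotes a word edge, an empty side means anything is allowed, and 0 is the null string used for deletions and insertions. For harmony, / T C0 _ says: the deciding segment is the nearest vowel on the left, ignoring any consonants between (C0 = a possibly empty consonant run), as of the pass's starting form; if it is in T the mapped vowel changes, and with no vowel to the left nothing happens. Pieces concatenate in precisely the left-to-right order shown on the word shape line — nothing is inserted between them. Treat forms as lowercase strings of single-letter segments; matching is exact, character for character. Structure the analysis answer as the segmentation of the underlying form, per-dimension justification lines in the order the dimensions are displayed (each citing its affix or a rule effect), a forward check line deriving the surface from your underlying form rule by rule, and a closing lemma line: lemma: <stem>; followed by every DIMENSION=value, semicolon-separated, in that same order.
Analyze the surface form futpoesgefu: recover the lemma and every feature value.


underlying: futpoes-go-fu
POLE=ma - signalled by the affix -go
RANK=ta - signalled by the affix -fu
check: futpoesgofu -> futpoesgefu
lemma: futpoes; POLE=ma; RANK=ta


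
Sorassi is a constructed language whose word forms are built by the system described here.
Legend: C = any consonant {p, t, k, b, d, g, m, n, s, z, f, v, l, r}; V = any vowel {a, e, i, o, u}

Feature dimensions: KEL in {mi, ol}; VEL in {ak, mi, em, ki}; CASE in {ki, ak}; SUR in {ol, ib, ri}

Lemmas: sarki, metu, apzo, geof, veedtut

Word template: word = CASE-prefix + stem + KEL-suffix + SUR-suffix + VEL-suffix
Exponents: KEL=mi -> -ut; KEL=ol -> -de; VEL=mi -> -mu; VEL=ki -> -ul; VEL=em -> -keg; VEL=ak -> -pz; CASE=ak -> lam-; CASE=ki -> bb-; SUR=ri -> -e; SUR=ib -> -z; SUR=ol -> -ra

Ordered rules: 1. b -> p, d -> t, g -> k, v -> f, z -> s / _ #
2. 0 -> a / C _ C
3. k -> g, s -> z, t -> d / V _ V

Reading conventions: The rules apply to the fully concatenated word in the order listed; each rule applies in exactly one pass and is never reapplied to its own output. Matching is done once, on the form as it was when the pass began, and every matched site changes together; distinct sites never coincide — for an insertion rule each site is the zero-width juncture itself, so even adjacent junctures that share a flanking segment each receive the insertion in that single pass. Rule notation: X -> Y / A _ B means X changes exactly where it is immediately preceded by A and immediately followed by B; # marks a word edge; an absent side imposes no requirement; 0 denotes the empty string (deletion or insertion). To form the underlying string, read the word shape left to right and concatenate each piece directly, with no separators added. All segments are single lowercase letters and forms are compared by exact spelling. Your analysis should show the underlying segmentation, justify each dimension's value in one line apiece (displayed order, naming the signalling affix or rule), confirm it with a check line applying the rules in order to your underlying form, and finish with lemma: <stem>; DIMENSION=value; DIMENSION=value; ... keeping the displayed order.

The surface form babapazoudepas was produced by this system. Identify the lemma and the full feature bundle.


underlying: bb-apzo-ut-e-pz
KEL=mi - signalled by the affix -ut
VEL=ak - signalled by the affix -pz
CASE=ki - signalled by the affix bb-
SUR=ri - signalled by the affix -e
check: bbapzoutepz -> bbapzouteps -> babapazoutepas -> babapazoudepas
lemma: apzo; KEL=mi; VEL=ak; CASE=ki; SUR=ri
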